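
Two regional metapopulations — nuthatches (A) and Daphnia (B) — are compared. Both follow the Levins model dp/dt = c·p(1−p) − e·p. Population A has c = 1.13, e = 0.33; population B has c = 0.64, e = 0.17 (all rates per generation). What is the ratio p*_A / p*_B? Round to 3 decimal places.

0.964

A: p*_A = 1 − 0.33/1.13 = 0.7080.
B: p*_B = 1 − 0.17/0.64 = 0.7344.
p*_A / p*_B = 0.7080/0.7344 = 0.9640.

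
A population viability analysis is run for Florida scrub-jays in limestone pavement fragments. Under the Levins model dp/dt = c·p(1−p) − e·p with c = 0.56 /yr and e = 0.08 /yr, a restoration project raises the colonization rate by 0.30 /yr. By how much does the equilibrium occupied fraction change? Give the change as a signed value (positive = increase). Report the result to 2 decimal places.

Before: p* = 1 − 0.08/0.56 = 0.8571.
After the change, c = 0.86, e = 0.08, so p* = 1 − 0.08/0.86 = 0.9070.
Δp* = 0.9070 − 0.8571 = +0.0498.

0.05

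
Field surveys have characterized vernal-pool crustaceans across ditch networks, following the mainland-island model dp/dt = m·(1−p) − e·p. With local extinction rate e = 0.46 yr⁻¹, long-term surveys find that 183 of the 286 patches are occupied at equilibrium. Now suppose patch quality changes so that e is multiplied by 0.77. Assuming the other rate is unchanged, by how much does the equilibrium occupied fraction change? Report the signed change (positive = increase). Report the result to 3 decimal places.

Observed p* = 183/286 = 0.63986.
Balance m(1−p*) = e·p* gives m = e·p*/(1−p*) = 0.46×0.63986/0.36014 = 0.81728.
New p* = m/(m+e) = 0.81728/(0.81728+0.35420) = 0.69765.
Δp* = 0.69765 − 0.63986 = +0.05779.

0.058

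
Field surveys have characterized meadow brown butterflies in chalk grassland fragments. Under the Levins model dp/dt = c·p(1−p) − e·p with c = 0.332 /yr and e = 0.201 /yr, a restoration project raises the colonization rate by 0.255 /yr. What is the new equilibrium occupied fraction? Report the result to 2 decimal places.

Before: p* = 1 − 0.201/0.332 = 0.3946.
After the change, c = 0.587, e = 0.201, so p* = 1 − 0.201/0.587 = 0.6576.

0.66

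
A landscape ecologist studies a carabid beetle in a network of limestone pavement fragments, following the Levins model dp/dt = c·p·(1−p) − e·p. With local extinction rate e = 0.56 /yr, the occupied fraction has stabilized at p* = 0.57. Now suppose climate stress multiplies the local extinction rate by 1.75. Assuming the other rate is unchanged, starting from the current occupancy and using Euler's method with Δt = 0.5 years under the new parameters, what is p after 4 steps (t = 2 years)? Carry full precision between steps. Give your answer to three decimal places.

Balance c(1−p*) = e gives c = e/(1 − 0.57000) = 0.56/0.43000 = 1.30233.
Starting from p₀ = 0.57000; update p ← p + (dp/dt)·Δt with the new parameters.
p: 0.57000 → 0.45030  (Δp = -0.11970)
p: 0.45030 → 0.39084  (Δp = -0.05946)
p: 0.39084 → 0.35436  (Δp = -0.03648)
p: 0.35436 → 0.32970  (Δp = -0.02466)

0.330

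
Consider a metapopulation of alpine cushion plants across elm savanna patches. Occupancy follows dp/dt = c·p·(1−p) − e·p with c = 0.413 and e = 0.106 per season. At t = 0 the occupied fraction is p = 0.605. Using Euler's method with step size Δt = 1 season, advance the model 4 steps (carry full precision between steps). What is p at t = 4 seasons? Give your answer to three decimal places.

0.704

Update rule: p ← p + [c·p·(1−p) − e·p]·Δt with Δt = 1.
p: 0.60500 → 0.63957  (Δp = +0.03457)
p: 0.63957 → 0.66698  (Δp = +0.02741)
p: 0.66698 → 0.68801  (Δp = +0.02104)
p: 0.68801 → 0.70373  (Δp = +0.01572)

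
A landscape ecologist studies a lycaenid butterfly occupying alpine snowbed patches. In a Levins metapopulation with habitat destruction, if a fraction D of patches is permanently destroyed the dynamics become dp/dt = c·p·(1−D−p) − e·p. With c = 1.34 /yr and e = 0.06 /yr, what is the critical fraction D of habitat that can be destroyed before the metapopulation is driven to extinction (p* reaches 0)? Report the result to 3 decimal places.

0.955

The nontrivial equilibrium is p* = (1−D) − e/c; extinction occurs when this hits zero.
So D_crit = 1 − e/c = 1 − 0.06/1.34 = 1 − 0.0448 = 0.9552.
Note this equals the original equilibrium occupancy — the Levins extinction-debt result.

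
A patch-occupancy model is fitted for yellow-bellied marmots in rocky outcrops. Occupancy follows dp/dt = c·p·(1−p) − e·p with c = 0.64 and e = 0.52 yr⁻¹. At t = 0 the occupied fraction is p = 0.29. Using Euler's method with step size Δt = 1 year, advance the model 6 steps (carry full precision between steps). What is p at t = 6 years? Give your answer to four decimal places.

0.2227

Update rule: p ← p + [c·p·(1−p) − e·p]·Δt with Δt = 1.
p: 0.29000 → 0.27098  (Δp = -0.01902)
p: 0.27098 → 0.25650  (Δp = -0.01448)
p: 0.25650 → 0.24517  (Δp = -0.01133)
p: 0.24517 → 0.23612  (Δp = -0.00905)
p: 0.23612 → 0.22878  (Δp = -0.00735)
p: 0.22878 → 0.22273  (Δp = -0.00604)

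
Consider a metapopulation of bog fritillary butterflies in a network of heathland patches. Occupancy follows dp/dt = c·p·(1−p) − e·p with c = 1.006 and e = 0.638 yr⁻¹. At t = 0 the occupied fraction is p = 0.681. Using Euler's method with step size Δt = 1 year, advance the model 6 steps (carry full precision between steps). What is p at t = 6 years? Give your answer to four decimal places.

0.3728

Update rule: p ← p + [c·p·(1−p) − e·p]·Δt with Δt = 1.
p: 0.68100 → 0.46506  (Δp = -0.21594)
p: 0.46506 → 0.41863  (Δp = -0.04644)
p: 0.41863 → 0.39638  (Δp = -0.02224)
p: 0.39638 → 0.38419  (Δp = -0.01219)
p: 0.38419 → 0.37708  (Δp = -0.00711)
p: 0.37708 → 0.37281  (Δp = -0.00428)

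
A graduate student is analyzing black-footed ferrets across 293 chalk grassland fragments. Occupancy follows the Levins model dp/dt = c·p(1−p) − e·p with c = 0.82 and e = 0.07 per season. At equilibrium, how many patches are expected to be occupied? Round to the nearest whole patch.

p* = 1 − e/c = 1 − 0.07/0.82 = 0.9146.
Expected occupied patches = N × p* = 293 × 0.9146 = 267.99 ≈ 268.

268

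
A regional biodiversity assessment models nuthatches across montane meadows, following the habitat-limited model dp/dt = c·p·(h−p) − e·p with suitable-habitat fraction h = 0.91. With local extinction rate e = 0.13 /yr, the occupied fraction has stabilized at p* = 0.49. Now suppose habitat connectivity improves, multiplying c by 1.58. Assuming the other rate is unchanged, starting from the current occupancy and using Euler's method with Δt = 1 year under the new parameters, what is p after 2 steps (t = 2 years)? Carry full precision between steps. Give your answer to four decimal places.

Balance c(h−p*) = e gives c = e/(0.91 − 0.49000) = 0.13/0.42000 = 0.30952.
Starting from p₀ = 0.49000; update p ← p + (dp/dt)·Δt with the new parameters.
step 1: Δp = +0.03695, p = 0.52695
step 2: Δp = +0.03021, p = 0.55716

0.5572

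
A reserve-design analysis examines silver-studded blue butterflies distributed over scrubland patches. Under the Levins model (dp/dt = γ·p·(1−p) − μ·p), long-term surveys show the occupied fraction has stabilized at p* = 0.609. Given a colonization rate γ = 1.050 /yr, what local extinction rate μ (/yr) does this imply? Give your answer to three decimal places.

At equilibrium γ(1−p*) = μ.
μ = 1.050 × (1 − 0.609) = 1.050 × 0.3910 = 0.4106.

0.411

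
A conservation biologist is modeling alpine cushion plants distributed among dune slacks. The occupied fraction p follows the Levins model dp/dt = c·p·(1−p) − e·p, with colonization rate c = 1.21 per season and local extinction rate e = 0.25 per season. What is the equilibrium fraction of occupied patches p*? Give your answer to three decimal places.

Setting dp/dt = 0 and dividing through by p* gives c·(1−p*) = e.
So p* = 1 − e/c = 1 − 0.25/1.21 = 1 − 0.2066 = 0.7934.

0.793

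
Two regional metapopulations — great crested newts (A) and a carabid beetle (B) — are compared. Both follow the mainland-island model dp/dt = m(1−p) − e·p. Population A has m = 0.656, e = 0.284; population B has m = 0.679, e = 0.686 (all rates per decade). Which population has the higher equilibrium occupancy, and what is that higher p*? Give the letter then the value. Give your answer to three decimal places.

A: p*_A = m/(m+e) = 0.656/0.9400 = 0.6979.
B: p*_B = 0.679/1.3650 = 0.4974.
A is higher at 0.6979.

A, 0.698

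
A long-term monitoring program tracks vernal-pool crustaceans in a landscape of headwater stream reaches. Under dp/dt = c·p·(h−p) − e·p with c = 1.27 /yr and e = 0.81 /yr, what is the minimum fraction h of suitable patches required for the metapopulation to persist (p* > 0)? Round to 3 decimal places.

p* = h − e/c is positive only when h > e/c.
h_min = e/c = 0.81/1.27 = 0.6378.

0.638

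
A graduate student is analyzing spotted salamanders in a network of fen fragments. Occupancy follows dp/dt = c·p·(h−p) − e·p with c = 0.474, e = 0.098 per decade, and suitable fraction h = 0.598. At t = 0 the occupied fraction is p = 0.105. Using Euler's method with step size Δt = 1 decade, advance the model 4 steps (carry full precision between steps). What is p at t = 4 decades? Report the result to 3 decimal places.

0.168

Update rule: p ← p + [c·p·(h−p) − e·p]·Δt with Δt = 1.
  1  |  dp/dt·Δt = +0.014247  |  p_1 = 0.119247
  2  |  dp/dt·Δt = +0.015374  |  p_2 = 0.134621
  3  |  dp/dt·Δt = +0.016376  |  p_3 = 0.150996
  4  |  dp/dt·Δt = +0.017195  |  p_4 = 0.168192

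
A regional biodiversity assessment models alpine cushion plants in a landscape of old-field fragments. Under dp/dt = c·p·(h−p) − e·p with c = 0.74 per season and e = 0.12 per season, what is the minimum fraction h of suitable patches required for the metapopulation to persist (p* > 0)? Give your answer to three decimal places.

0.162

p* = h − e/c is positive only when h > e/c.
h_min = e/c = 0.12/0.74 = 0.1622.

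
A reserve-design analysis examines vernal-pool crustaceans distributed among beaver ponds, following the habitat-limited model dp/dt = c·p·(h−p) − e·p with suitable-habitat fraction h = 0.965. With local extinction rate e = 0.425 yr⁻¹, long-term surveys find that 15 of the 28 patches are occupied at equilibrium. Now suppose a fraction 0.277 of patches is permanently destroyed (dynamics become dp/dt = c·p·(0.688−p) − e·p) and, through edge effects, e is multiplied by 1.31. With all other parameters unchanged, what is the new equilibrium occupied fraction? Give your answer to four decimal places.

0.1256

Observed p* = 15/28 = 0.53571.
Balance c(h−p*) = e gives c = e/(0.965 − 0.53571) = 0.425/0.42929 = 0.99001.
New p* = 0.688 − e/c = 0.688 − 0.55675/0.99001 = 0.12563.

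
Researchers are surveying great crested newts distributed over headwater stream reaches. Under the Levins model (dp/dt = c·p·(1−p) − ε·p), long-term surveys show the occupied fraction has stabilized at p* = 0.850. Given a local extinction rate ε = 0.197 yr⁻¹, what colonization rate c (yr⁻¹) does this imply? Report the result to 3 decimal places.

1.313

At equilibrium c(1−p*) = ε, so c = ε/(1−p*).
c = 0.197/(1 − 0.850) = 0.197/0.1500 = 1.3133.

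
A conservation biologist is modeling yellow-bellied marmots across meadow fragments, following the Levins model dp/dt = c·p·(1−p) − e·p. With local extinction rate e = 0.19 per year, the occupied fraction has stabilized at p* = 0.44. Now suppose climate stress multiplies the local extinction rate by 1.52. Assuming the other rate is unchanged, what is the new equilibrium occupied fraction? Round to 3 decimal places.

0.149

Balance c(1−p*) = e gives c = e/(1 − 0.44000) = 0.19/0.56000 = 0.33929.
New p* = 1 − e/c = 1 − 0.28880/0.33929 = 0.14881.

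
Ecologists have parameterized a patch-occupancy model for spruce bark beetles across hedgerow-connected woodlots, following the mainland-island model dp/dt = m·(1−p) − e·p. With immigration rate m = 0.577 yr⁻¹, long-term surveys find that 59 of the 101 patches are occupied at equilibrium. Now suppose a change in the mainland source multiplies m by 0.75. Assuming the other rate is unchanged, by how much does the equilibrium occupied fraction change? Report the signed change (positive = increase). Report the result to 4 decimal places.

Observed p* = 59/101 = 0.58416.
Balance m(1−p*) = e·p* gives e = m(1−p*)/p* = 0.577×0.41584/0.58416 = 0.41074.
New p* = m/(m+e) = 0.43275/(0.43275+0.41074) = 0.51305.
Δp* = 0.51305 − 0.58416 = -0.07111.

-0.0711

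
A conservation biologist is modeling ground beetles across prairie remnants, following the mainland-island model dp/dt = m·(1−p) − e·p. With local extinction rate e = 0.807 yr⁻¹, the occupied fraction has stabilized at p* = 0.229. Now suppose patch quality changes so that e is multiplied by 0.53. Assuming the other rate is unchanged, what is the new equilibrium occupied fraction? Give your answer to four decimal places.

0.3591

Balance m(1−p*) = e·p* gives m = e·p*/(1−p*) = 0.807×0.22900/0.77100 = 0.23969.
New p* = m/(m+e) = 0.23969/(0.23969+0.42771) = 0.35914.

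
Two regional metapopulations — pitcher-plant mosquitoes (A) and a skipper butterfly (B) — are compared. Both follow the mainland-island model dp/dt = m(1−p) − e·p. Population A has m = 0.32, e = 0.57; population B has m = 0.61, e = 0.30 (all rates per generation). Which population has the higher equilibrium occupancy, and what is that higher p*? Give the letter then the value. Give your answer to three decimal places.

B, 0.670

A: p*_A = m/(m+e) = 0.32/0.8900 = 0.3596.
B: p*_B = 0.61/0.9100 = 0.6703.
B is higher at 0.6703.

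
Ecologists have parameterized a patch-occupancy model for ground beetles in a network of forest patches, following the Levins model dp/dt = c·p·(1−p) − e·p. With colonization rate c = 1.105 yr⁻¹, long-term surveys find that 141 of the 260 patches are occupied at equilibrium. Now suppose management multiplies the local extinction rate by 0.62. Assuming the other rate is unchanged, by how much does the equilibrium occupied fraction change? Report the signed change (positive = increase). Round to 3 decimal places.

Observed p* = 141/260 = 0.54231.
Balance c(1−p*) = e gives e = 1.105×(1 − 0.54231) = 0.50575.
New p* = 1 − e/c = 1 − 0.31357/1.10500 = 0.71623.
Δp* = 0.71623 − 0.54231 = +0.17392.

0.174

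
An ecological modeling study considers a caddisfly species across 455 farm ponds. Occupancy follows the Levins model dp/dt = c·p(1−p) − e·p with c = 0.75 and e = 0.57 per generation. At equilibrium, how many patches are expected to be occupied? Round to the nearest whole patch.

109

p* = 1 − e/c = 1 − 0.57/0.75 = 0.2400.
Expected occupied patches = N × p* = 455 × 0.2400 = 109.20 ≈ 109.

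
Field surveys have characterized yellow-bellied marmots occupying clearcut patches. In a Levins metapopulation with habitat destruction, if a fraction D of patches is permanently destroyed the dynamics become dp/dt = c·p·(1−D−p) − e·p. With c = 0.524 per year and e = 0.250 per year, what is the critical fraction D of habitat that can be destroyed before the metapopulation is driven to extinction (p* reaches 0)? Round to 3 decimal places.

0.523

The nontrivial equilibrium is p* = (1−D) − e/c; extinction occurs when this hits zero.
So D_crit = 1 − e/c = 1 − 0.250/0.524 = 1 − 0.4771 = 0.5229.
This equals the undisturbed p*, a classic result of Lande's extension.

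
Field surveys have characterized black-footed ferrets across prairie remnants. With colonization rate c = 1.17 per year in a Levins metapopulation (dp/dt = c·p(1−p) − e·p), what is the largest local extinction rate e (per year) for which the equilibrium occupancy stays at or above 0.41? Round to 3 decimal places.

1 − e/c ≥ 0.41 ⇒ e ≤ c(1 − 0.41) = 1.17 × 0.5900.
e_max = 0.6903.

0.690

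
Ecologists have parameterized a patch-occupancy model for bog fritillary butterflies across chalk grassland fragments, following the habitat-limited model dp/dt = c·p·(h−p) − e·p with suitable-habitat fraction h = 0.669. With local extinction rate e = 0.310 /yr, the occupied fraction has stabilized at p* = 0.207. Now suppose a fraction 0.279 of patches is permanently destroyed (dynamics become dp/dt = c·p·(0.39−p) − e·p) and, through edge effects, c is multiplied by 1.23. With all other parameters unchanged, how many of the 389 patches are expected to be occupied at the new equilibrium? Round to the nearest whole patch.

6

Balance c(h−p*) = e gives c = e/(0.669 − 0.20700) = 0.310/0.46200 = 0.67100.
New p* = 0.39 − e/c = 0.39 − 0.31000/0.82533 = 0.01439.
Expected occupied = 389 × 0.01439 = 5.60 ≈ 6.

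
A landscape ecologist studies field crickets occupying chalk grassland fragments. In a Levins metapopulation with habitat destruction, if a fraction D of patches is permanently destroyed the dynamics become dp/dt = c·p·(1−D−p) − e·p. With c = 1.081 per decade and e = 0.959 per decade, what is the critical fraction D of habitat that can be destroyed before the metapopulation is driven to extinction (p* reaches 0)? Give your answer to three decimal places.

The nontrivial equilibrium is p* = (1−D) − e/c; extinction occurs when this hits zero.
So D_crit = 1 − e/c = 1 − 0.959/1.081 = 1 − 0.8871 = 0.1129.
Note this equals the original equilibrium occupancy — the Levins extinction-debt result.

0.113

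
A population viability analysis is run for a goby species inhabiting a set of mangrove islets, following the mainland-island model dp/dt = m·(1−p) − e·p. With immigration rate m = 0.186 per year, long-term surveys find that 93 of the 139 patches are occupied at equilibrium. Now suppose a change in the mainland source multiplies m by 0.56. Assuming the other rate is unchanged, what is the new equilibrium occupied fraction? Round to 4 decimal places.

0.5310

Observed p* = 93/139 = 0.66906.
Balance m(1−p*) = e·p* gives e = m(1−p*)/p* = 0.186×0.33094/0.66906 = 0.09200.
New p* = m/(m+e) = 0.10416/(0.10416+0.09200) = 0.53100.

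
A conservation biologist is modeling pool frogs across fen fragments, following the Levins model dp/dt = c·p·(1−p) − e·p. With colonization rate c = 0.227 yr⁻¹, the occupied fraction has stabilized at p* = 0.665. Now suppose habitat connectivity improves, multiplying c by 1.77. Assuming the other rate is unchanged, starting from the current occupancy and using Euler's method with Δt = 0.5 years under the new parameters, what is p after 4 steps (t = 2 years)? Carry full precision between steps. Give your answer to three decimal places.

0.731

Balance c(1−p*) = e gives e = 0.227×(1 − 0.66500) = 0.07604.
Starting from p₀ = 0.66500; update p ← p + (dp/dt)·Δt with the new parameters.
p: 0.66500 → 0.68447  (Δp = +0.01947)
p: 0.68447 → 0.70183  (Δp = +0.01736)
p: 0.70183 → 0.71719  (Δp = +0.01535)
p: 0.71719 → 0.73066  (Δp = +0.01348)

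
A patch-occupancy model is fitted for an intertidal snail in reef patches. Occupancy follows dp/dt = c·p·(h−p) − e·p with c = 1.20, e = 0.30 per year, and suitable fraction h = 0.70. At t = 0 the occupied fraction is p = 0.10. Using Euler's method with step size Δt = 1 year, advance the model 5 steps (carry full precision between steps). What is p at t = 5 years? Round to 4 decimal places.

0.3651

Update rule: p ← p + [c·p·(h−p) − e·p]·Δt with Δt = 1.
t = 1: p = 0.10000 + (+0.04200) = 0.14200
t = 2: p = 0.14200 + (+0.05248) = 0.19448
t = 3: p = 0.19448 + (+0.05963) = 0.25412
t = 4: p = 0.25412 + (+0.05973) = 0.31385
t = 5: p = 0.31385 + (+0.05128) = 0.36513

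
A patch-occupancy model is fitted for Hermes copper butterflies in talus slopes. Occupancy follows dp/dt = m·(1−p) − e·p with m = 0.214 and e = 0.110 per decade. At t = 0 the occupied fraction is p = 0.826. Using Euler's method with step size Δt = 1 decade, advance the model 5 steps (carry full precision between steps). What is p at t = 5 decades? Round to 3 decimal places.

0.684

Update rule: p ← p + [m·(1−p) − e·p]·Δt with Δt = 1.
step 1: Δp = -0.05362, p = 0.77238
step 2: Δp = -0.03625, p = 0.73613
step 3: Δp = -0.02450, p = 0.71162
step 4: Δp = -0.01657, p = 0.69506
step 5: Δp = -0.01120, p = 0.68386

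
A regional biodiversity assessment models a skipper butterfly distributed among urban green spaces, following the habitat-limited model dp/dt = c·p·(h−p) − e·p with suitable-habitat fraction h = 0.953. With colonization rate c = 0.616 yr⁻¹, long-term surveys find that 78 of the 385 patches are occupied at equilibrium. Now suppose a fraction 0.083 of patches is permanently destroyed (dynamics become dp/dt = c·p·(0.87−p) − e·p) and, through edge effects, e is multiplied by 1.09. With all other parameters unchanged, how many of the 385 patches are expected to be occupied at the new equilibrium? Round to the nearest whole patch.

Observed p* = 78/385 = 0.20260.
Balance c(h−p*) = e gives e = 0.616×(0.953 − 0.20260) = 0.46225.
New p* = 0.87 − e/c = 0.87 − 0.50385/0.61600 = 0.05206.
Expected occupied = 385 × 0.05206 = 20.04 ≈ 20.

20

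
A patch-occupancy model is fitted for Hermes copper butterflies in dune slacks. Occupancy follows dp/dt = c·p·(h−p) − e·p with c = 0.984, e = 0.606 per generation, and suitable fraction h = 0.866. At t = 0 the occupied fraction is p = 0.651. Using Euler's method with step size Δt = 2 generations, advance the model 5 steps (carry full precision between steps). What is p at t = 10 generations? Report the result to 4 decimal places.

Update rule: p ← p + [c·p·(h−p) − e·p]·Δt with Δt = 2.
  1  |  dp/dt·Δt = -0.513561  |  p_1 = 0.137439
  2  |  dp/dt·Δt = +0.030485  |  p_2 = 0.167924
  3  |  dp/dt·Δt = +0.027172  |  p_3 = 0.195097
  4  |  dp/dt·Δt = +0.021136  |  p_4 = 0.216233
  5  |  dp/dt·Δt = +0.014432  |  p_5 = 0.230665

0.2307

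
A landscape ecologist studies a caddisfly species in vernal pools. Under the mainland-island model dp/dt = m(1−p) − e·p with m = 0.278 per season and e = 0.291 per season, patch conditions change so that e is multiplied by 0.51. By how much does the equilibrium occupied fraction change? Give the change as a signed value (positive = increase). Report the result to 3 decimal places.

0.163

Before: p* = 0.278/(0.278+0.291) = 0.4886.
After: m = 0.278, e = 0.14841; p* = 0.278/0.4264 = 0.6520.
Δp* = 0.6520 − 0.4886 = +0.1634.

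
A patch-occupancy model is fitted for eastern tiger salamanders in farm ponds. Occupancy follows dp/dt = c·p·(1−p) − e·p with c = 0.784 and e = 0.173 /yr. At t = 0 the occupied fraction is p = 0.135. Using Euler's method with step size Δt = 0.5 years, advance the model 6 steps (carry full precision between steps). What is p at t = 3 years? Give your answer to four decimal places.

Update rule: p ← p + [c·p·(1−p) − e·p]·Δt with Δt = 0.5.
  1  |  dp/dt·Δt = +0.034098  |  p_1 = 0.169098
  2  |  dp/dt·Δt = +0.040451  |  p_2 = 0.209549
  3  |  dp/dt·Δt = +0.046804  |  p_3 = 0.256353
  4  |  dp/dt·Δt = +0.052555  |  p_4 = 0.308908
  5  |  dp/dt·Δt = +0.056965  |  p_5 = 0.365873
  6  |  dp/dt·Δt = +0.059300  |  p_6 = 0.425173

0.4252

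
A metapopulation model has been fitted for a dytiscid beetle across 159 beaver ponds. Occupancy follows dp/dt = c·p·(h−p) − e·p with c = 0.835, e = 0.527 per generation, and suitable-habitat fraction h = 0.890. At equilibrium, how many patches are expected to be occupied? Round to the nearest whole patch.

41

p* = h − e/c = 0.890 − 0.6311 = 0.2589.
Expected occupied patches = N × p* = 159 × 0.2589 = 41.16 ≈ 41.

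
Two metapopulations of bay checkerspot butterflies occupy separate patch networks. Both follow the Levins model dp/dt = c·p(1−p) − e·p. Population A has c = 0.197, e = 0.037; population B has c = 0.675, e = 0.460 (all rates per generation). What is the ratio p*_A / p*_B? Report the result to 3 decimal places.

2.550

A: p*_A = 1 − 0.037/0.197 = 0.8122.
B: p*_B = 1 − 0.460/0.675 = 0.3185.
p*_A / p*_B = 0.8122/0.3185 = 2.5499.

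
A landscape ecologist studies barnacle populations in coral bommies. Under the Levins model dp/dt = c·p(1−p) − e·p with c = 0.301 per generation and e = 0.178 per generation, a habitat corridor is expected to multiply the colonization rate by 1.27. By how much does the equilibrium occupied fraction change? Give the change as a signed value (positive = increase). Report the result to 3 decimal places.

0.126

Before: p* = 1 − 0.178/0.301 = 0.4086.
After the change, c = 0.38227, e = 0.178, so p* = 1 − 0.178/0.38227 = 0.5344.
Δp* = 0.5344 − 0.4086 = +0.1257.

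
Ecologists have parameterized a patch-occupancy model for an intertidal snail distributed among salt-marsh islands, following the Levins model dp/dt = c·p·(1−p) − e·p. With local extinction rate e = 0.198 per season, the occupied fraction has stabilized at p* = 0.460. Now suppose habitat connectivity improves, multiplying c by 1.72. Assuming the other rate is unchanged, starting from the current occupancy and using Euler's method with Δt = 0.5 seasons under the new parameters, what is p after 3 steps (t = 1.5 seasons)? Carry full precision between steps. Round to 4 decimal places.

0.5497

Balance c(1−p*) = e gives c = e/(1 − 0.46000) = 0.198/0.54000 = 0.36667.
Starting from p₀ = 0.46000; update p ← p + (dp/dt)·Δt with the new parameters.
step 1: Δp = +0.03279, p = 0.49279
step 2: Δp = +0.03003, p = 0.52282
step 3: Δp = +0.02691, p = 0.54973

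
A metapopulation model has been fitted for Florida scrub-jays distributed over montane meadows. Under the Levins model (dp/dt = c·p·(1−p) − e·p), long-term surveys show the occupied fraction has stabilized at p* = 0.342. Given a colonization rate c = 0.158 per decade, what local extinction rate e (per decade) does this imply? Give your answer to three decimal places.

0.104

At equilibrium c(1−p*) = e.
e = 0.158 × (1 − 0.342) = 0.158 × 0.6580 = 0.1040.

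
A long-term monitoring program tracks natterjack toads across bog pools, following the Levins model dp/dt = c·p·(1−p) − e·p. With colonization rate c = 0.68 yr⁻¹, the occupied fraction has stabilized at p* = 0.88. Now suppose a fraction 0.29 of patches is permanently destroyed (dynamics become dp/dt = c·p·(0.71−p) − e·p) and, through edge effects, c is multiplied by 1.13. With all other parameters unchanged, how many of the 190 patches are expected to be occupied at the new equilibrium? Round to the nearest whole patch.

Balance c(1−p*) = e gives e = 0.68×(1 − 0.88000) = 0.08160.
New p* = 0.71 − e/c = 0.71 − 0.08160/0.76840 = 0.60381.
Expected occupied = 190 × 0.60381 = 114.72 ≈ 115.

115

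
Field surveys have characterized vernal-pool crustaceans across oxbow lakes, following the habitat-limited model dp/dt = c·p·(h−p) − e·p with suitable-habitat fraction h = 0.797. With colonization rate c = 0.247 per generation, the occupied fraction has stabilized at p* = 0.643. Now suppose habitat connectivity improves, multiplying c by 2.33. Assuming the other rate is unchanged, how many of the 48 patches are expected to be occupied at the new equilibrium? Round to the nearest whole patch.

Balance c(h−p*) = e gives e = 0.247×(0.797 − 0.64300) = 0.03804.
New p* = 0.797 − e/c = 0.797 − 0.03804/0.57551 = 0.73090.
Expected occupied = 48 × 0.73090 = 35.08 ≈ 35.

35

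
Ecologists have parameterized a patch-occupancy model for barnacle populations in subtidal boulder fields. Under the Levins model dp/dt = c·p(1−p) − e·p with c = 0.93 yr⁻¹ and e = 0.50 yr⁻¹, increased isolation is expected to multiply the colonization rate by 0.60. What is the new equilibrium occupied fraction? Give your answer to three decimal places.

0.104

Before: p* = 1 − 0.50/0.93 = 0.4624.
After the change, c = 0.558, e = 0.5, so p* = 1 − 0.5/0.558 = 0.1039.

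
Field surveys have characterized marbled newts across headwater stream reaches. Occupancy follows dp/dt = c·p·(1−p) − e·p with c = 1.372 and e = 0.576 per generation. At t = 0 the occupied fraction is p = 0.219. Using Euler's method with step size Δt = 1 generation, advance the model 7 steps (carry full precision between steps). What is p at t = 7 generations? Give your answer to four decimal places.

0.5800

Update rule: p ← p + [c·p·(1−p) − e·p]·Δt with Δt = 1.
t = 1: p = 0.21900 + (+0.10852) = 0.32752
t = 2: p = 0.32752 + (+0.11353) = 0.44105
t = 3: p = 0.44105 + (+0.08419) = 0.52524
t = 4: p = 0.52524 + (+0.03959) = 0.56483
t = 5: p = 0.56483 + (+0.01189) = 0.57672
t = 6: p = 0.57672 + (+0.00273) = 0.57945
t = 7: p = 0.57945 + (+0.00057) = 0.58003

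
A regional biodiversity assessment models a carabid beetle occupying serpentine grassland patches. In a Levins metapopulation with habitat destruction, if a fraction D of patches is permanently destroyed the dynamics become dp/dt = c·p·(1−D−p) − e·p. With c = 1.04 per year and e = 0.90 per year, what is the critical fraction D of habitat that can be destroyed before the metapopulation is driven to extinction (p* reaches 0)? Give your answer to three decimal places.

The nontrivial equilibrium is p* = (1−D) − e/c; extinction occurs when this hits zero.
So D_crit = 1 − e/c = 1 − 0.90/1.04 = 1 − 0.8654 = 0.1346.
This equals the undisturbed p*, a classic result of Lande's extension.

0.135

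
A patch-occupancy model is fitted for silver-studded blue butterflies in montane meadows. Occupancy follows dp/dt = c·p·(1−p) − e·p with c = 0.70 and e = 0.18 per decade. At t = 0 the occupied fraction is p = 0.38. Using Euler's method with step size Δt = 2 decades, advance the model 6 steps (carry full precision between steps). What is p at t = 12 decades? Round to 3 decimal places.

0.743

Update rule: p ← p + [c·p·(1−p) − e·p]·Δt with Δt = 2.
step 1: Δp = +0.19304, p = 0.57304
step 2: Δp = +0.13624, p = 0.70928
step 3: Δp = +0.03334, p = 0.74262
step 4: Δp = +0.00024, p = 0.74287
step 5: Δp = -0.00001, p = 0.74286
step 6: Δp = +0.00000, p = 0.74286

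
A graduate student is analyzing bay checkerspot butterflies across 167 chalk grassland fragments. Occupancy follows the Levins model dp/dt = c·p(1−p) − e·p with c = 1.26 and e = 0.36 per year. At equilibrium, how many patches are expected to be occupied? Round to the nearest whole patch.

p* = 1 − e/c = 1 − 0.36/1.26 = 0.7143.
Expected occupied patches = N × p* = 167 × 0.7143 = 119.29 ≈ 119.

119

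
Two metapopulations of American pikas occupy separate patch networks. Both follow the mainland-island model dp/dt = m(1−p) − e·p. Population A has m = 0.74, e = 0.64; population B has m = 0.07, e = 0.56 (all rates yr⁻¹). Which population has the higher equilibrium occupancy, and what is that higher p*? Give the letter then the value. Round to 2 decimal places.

A: p*_A = m/(m+e) = 0.74/1.3800 = 0.5362.
B: p*_B = 0.07/0.6300 = 0.1111.
A is higher at 0.5362.

A, 0.54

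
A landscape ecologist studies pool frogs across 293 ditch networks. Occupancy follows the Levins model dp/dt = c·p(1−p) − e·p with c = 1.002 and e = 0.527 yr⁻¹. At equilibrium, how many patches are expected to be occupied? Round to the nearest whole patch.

p* = 1 − e/c = 1 − 0.527/1.002 = 0.4741.
Expected occupied patches = N × p* = 293 × 0.4741 = 138.90 ≈ 139.

139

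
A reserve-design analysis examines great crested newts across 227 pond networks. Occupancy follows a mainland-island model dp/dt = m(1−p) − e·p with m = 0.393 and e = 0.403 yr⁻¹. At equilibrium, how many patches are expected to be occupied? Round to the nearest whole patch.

112

p* = m/(m+e) = 0.393/0.7960 = 0.4937.
Expected occupied patches = N × p* = 227 × 0.4937 = 112.07 ≈ 112.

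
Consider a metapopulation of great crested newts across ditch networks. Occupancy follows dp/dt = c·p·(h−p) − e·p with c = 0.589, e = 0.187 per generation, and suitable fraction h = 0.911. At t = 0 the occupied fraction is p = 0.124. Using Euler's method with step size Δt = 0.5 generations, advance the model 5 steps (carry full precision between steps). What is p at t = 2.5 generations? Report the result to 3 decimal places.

Update rule: p ← p + [c·p·(h−p) − e·p]·Δt with Δt = 0.5.
  1  |  dp/dt·Δt = +0.017146  |  p_1 = 0.141146
  2  |  dp/dt·Δt = +0.018804  |  p_2 = 0.159949
  3  |  dp/dt·Δt = +0.020423  |  p_3 = 0.180372
  4  |  dp/dt·Δt = +0.021946  |  p_4 = 0.202318
  5  |  dp/dt·Δt = +0.023308  |  p_5 = 0.225627

0.226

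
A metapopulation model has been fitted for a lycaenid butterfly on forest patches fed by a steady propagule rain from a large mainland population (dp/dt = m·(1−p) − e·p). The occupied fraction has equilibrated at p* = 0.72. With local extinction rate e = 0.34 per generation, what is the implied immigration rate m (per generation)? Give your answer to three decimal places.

At equilibrium m(1−p*) = e·p*, so m = e·p*/(1−p*).
m = 0.34 × 0.72 / 0.2800 = 0.2448/0.2800 = 0.8743.

0.874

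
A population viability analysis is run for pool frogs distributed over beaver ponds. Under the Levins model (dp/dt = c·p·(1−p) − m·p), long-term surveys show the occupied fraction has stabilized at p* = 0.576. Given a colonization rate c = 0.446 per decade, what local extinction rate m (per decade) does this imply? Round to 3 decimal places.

0.189

At equilibrium c(1−p*) = m.
m = 0.446 × (1 − 0.576) = 0.446 × 0.4240 = 0.1891.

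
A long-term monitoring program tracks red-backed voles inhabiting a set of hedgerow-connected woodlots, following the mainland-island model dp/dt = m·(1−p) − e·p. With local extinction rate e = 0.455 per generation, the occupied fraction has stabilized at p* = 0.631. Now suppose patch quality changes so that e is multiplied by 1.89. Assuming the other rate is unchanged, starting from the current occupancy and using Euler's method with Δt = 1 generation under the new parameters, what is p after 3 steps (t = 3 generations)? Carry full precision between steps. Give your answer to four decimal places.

0.4345

Balance m(1−p*) = e·p* gives m = e·p*/(1−p*) = 0.455×0.63100/0.36900 = 0.77806.
Starting from p₀ = 0.63100; update p ← p + (dp/dt)·Δt with the new parameters.
p: 0.63100 → 0.37548  (Δp = -0.25552)
p: 0.37548 → 0.53850  (Δp = +0.16303)
p: 0.53850 → 0.43449  (Δp = -0.10401)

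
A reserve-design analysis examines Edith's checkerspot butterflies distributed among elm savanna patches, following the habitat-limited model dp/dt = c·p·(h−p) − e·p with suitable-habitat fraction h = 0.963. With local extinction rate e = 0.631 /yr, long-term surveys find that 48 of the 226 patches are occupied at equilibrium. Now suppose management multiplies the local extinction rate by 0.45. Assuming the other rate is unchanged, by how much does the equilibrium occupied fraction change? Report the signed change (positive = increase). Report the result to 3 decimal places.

0.413

Observed p* = 48/226 = 0.21239.
Balance c(h−p*) = e gives c = e/(0.963 − 0.21239) = 0.631/0.75061 = 0.84065.
New p* = 0.963 − e/c = 0.963 − 0.28395/0.84065 = 0.62523.
Δp* = 0.62523 − 0.21239 = +0.41284.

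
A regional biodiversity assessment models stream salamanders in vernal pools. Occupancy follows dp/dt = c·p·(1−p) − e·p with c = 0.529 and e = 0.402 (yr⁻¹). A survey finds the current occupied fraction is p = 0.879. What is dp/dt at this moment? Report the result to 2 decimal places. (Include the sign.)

Colonization term: c·p·(1−p) = 0.529×0.879×0.1210 = 0.05626.
Extinction term: e·p = 0.35336.
dp/dt = 0.05626 − 0.35336 = -0.29709.

-0.30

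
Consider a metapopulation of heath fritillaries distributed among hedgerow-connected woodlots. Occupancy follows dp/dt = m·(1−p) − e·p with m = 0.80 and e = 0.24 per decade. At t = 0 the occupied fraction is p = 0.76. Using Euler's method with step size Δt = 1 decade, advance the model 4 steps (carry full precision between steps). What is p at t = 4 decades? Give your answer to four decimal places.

0.7692

Update rule: p ← p + [m·(1−p) − e·p]·Δt with Δt = 1.
p: 0.76000 → 0.76960  (Δp = +0.00960)
p: 0.76960 → 0.76922  (Δp = -0.00038)
p: 0.76922 → 0.76923  (Δp = +0.00002)
p: 0.76923 → 0.76923  (Δp = -0.00000)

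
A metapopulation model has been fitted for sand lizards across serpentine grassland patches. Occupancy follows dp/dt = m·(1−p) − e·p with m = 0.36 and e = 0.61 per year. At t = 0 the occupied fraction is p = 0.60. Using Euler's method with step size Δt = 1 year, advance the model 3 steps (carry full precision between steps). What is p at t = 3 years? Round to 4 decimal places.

Update rule: p ← p + [m·(1−p) − e·p]·Δt with Δt = 1.
  1  |  dp/dt·Δt = -0.222000  |  p_1 = 0.378000
  2  |  dp/dt·Δt = -0.006660  |  p_2 = 0.371340
  3  |  dp/dt·Δt = -0.000200  |  p_3 = 0.371140

0.3711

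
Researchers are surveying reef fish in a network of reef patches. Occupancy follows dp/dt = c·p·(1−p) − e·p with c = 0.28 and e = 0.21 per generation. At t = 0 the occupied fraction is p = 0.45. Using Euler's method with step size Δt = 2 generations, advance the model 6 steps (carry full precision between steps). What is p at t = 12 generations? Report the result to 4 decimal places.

0.3004

Update rule: p ← p + [c·p·(1−p) − e·p]·Δt with Δt = 2.
  1  |  dp/dt·Δt = -0.050400  |  p_1 = 0.399600
  2  |  dp/dt·Δt = -0.033477  |  p_2 = 0.366123
  3  |  dp/dt·Δt = -0.023809  |  p_3 = 0.342315
  4  |  dp/dt·Δt = -0.017696  |  p_4 = 0.324618
  5  |  dp/dt·Δt = -0.013565  |  p_5 = 0.311054
  6  |  dp/dt·Δt = -0.010635  |  p_6 = 0.300419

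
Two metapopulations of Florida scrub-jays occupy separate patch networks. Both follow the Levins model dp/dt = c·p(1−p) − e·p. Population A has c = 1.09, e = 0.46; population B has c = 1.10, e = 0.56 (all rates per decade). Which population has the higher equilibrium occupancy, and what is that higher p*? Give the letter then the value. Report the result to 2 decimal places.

A: p*_A = 1 − 0.46/1.09 = 0.5780.
B: p*_B = 1 − 0.56/1.10 = 0.4909.
A is higher at 0.5780.

A, 0.58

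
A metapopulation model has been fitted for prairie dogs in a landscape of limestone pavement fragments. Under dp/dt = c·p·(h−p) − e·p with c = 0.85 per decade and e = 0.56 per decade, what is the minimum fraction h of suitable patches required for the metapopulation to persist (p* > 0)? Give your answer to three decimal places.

0.659

p* = h − e/c is positive only when h > e/c.
h_min = e/c = 0.56/0.85 = 0.6588.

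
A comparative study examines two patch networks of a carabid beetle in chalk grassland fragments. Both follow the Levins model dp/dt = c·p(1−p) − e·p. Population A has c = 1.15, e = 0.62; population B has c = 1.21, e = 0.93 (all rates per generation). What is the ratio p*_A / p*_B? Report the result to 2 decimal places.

1.99

A: p*_A = 1 − 0.62/1.15 = 0.4609.
B: p*_B = 1 − 0.93/1.21 = 0.2314.
p*_A / p*_B = 0.4609/0.2314 = 1.9916.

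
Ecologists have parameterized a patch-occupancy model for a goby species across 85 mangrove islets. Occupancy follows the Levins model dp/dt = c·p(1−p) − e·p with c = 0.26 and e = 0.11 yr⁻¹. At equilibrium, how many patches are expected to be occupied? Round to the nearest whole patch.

49

p* = 1 − e/c = 1 − 0.11/0.26 = 0.5769.
Expected occupied patches = N × p* = 85 × 0.5769 = 49.04 ≈ 49.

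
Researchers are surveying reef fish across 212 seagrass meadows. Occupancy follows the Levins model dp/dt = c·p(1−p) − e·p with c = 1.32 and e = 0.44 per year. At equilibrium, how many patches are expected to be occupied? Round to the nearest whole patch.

141

p* = 1 − e/c = 1 − 0.44/1.32 = 0.6667.
Expected occupied patches = N × p* = 212 × 0.6667 = 141.33 ≈ 141.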